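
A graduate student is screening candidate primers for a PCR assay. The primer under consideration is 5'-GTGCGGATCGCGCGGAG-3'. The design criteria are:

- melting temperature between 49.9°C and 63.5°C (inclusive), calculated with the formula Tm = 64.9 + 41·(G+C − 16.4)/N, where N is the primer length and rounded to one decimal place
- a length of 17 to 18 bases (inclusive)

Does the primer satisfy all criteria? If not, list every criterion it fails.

Meets all criteria.

Base counts: A=2, T=2, G=9, C=4 (length 17).
Tm: Tm = 64.9 + 41·(13 − 16.4)/17 = 56.7°C ✓
length: length 17 ✓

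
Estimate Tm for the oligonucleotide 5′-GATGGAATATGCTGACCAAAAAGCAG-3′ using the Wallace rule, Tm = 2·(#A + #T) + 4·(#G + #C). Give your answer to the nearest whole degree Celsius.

Base counts: A=11, T=4, G=7, C=4 (length 26).
Tm = 2·(11+4) + 4·(7+4) = 2·15 + 4·11 = 30 + 44 = 74°C.

74°C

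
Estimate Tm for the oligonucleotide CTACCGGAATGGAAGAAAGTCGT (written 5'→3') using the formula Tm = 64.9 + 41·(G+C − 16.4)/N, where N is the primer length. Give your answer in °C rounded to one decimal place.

Base counts: A=8, T=4, G=7, C=4; G+C = 11, N = 23.
Tm = 64.9 + 41·(11 − 16.4)/23 = 64.9 + -221.40/23 = 55.3°C.

55.3°C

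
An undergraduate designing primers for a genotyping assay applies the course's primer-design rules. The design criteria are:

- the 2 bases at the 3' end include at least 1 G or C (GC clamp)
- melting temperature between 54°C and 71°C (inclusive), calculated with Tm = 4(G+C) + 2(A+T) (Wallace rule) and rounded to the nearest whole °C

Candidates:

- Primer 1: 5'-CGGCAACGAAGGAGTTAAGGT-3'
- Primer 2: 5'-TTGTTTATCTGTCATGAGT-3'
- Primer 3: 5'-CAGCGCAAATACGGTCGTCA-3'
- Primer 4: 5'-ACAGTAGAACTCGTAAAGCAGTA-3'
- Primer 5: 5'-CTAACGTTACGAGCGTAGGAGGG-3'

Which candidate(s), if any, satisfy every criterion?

Primer 1 (21 nt, A=7 T=3 G=8 C=3): 3' end GT has 1 G/C ✓; Tm = 2·10 + 4·11 = 64°C ✓ — passes.
Primer 2 (19 nt, A=3 T=10 G=4 C=2): 3' end GT has 1 G/C ✓; Tm = 2·13 + 4·6 = 50°C, outside 54–71°C ✗ — fails.
Primer 3 (20 nt, A=6 T=3 G=5 C=6): 3' end CA has 1 G/C ✓; Tm = 2·9 + 4·11 = 62°C ✓ — passes.
Primer 4 (23 nt, A=10 T=4 G=5 C=4): 3' end TA has 0 G/C, need ≥1 ✗; Tm = 2·14 + 4·9 = 64°C ✓ — fails.
Primer 5 (23 nt, A=6 T=4 G=9 C=4): 3' end GG has 2 G/C ✓; Tm = 2·10 + 4·13 = 72°C, outside 54–71°C ✗ — fails.

Primer 1 and Primer 3.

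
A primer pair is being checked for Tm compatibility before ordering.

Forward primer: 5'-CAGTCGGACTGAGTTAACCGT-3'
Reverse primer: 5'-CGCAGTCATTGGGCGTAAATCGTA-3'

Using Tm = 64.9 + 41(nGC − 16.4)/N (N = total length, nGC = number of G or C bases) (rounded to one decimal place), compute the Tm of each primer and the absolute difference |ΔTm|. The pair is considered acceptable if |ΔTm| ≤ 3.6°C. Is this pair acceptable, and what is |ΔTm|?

|ΔTm| = 3.0°C; the pair is acceptable.

Forward: G+C = 11, N = 21 → Tm = 64.9 + 41·(11 − 16.4)/21 = 54.4°C.
Reverse: G+C = 12, N = 24 → Tm = 64.9 + 41·(12 − 16.4)/24 = 57.4°C.
|ΔTm| = |54.4 − 57.4| = 3.0°C, ≤ 3.6°C.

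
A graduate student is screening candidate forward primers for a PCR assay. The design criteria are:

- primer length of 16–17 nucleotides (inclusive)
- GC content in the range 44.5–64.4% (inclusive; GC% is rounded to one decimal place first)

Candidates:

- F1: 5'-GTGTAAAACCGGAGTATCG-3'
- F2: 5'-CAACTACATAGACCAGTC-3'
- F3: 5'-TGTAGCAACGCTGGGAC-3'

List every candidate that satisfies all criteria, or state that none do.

F3 only.

F1 (19 nt, A=6 T=4 G=6 C=3): length 19, outside 16–17 ✗; GC 9/19 = 47.4% ✓ — fails.
F2 (18 nt, A=7 T=3 G=2 C=6): length 18, outside 16–17 ✗; GC 8/18 = 44.4%, outside 44.5–64.4% ✗ — fails.
F3 (17 nt, A=4 T=3 G=6 C=4): length 17 ✓; GC 10/17 = 58.8% ✓ — passes.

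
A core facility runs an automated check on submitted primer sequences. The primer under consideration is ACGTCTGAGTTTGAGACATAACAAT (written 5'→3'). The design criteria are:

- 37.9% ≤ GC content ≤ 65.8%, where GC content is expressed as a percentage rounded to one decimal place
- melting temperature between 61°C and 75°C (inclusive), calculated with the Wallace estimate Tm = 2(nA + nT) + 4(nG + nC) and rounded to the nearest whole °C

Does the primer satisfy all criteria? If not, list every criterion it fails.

Fails: GC content.

Base counts: A=9, T=7, G=5, C=4 (length 25).
GC content: GC 9/25 = 36.0%, outside 37.9–65.8% ✗
Tm: Tm = 2·16 + 4·9 = 68°C ✓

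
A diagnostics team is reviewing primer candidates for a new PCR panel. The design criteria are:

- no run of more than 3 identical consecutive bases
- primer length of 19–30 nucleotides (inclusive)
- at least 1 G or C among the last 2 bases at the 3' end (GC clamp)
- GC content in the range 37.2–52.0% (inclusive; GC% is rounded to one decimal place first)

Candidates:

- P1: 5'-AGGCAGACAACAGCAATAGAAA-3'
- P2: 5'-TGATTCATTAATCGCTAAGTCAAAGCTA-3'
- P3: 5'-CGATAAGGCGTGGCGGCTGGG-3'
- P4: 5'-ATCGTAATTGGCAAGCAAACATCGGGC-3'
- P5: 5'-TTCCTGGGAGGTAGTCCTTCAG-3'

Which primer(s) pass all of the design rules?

P4 only.

P1 (22 nt, A=12 T=1 G=5 C=4): longest run = 3 ✓; length 22 ✓; 3' end AA has 0 G/C, need ≥1 ✗; GC 9/22 = 40.9% ✓ — fails.
P2 (28 nt, A=10 T=9 G=4 C=5): longest run = 3 ✓; length 28 ✓; 3' end TA has 0 G/C, need ≥1 ✗; GC 9/28 = 32.1%, outside 37.2–52.0% ✗ — fails.
P3 (21 nt, A=3 T=3 G=11 C=4): longest run = 3 ✓; length 21 ✓; 3' end GG has 2 G/C ✓; GC 15/21 = 71.4%, outside 37.2–52.0% ✗ — fails.
P4 (27 nt, A=9 T=5 G=7 C=6): longest run = 3 ✓; length 27 ✓; 3' end GC has 2 G/C ✓; GC 13/27 = 48.1% ✓ — passes.
P5 (22 nt, A=3 T=7 G=7 C=5): longest run = 3 ✓; length 22 ✓; 3' end AG has 1 G/C ✓; GC 12/22 = 54.5%, outside 37.2–52.0% ✗ — fails.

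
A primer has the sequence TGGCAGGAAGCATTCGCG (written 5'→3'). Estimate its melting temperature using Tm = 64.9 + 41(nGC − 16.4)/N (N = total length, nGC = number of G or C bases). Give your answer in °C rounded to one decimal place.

Base counts: A=4, T=3, G=7, C=4; G+C = 11, N = 18.
Tm = 64.9 + 41·(11 − 16.4)/18 = 64.9 + -221.40/18 = 52.6°C.

52.6°C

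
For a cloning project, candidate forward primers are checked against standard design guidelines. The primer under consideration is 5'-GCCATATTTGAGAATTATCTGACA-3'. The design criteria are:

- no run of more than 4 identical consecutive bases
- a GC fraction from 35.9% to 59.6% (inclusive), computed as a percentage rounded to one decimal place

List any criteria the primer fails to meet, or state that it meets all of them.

Fails: GC content.

Base counts: A=8, T=8, G=4, C=4 (length 24).
homopolymer run: longest run = 3 ✓
GC content: GC 8/24 = 33.3%, outside 35.9–59.6% ✗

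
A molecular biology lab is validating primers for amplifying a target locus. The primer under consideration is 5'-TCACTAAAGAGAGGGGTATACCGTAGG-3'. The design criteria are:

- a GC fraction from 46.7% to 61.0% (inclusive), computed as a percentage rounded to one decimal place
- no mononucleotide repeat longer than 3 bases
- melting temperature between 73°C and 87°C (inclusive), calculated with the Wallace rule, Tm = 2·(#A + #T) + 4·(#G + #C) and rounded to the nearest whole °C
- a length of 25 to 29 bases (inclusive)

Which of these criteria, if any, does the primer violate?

Fails: homopolymer run.

Base counts: A=9, T=5, G=9, C=4 (length 27).
GC content: GC 13/27 = 48.1% ✓
homopolymer run: longest run = 4, exceeds 3 ✗
Tm: Tm = 2·14 + 4·13 = 80°C ✓
length: length 27 ✓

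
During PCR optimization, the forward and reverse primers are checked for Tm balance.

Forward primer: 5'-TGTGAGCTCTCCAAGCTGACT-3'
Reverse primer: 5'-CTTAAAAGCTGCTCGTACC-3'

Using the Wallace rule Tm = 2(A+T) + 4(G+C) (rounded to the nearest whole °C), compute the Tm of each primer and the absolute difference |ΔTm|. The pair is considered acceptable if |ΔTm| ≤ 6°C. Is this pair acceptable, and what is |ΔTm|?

Forward: A=4 T=6 G=5 C=6 → Tm = 2·10 + 4·11 = 64°C.
Reverse: A=5 T=5 G=3 C=6 → Tm = 2·10 + 4·9 = 56°C.
|ΔTm| = |64 − 56| = 8°C, > 6°C.

|ΔTm| = 8°C; the pair is not acceptable.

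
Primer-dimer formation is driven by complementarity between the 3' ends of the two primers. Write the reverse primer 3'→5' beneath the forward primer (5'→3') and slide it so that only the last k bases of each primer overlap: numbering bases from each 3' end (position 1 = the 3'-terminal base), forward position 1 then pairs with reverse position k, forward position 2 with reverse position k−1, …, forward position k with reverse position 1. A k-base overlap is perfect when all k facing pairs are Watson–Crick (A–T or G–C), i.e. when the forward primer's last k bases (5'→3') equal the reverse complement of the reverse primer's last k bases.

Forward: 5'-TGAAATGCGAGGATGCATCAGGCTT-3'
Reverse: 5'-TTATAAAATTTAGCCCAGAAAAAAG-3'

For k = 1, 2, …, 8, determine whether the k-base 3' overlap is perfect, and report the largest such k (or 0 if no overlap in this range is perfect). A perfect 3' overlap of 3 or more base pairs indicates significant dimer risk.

Last 8 bases (5'→3') — forward …TCAGGCTT, reverse …GAAAAAAG.
Reverse complement of the reverse primer's last 8 bases: CTTTTTTC; its first k bases are the reverse complement of the reverse primer's last k bases, so a perfect k-base overlap needs the forward primer's last k bases to equal them.
Comparing (forward last k vs required): k=1: T vs C ✗; k=2: TT vs CT ✗; k=3: CTT vs CTT ✓; k=4: GCTT vs CTTT ✗; k=5: GGCTT vs CTTTT ✗; k=6: AGGCTT vs CTTTTT ✗; k=7: CAGGCTT vs CTTTTTT ✗; k=8: TCAGGCTT vs CTTTTTTC ✗.
Only k = 3 is perfect, so the longest perfect 3' overlap is 3.

Longest perfect overlap: 3 complementary base pairs; significant dimer risk (threshold 3).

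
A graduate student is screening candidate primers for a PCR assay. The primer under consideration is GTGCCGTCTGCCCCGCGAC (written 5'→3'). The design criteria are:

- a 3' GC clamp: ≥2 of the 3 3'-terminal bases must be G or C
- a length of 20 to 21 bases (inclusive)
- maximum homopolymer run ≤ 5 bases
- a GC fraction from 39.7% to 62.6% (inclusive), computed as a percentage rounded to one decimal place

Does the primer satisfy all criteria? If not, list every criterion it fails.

Fails: length, GC content.

Base counts: A=1, T=3, G=6, C=9 (length 19).
GC clamp: 3' end GAC has 2 G/C ✓
length: length 19, outside 20–21 ✗
homopolymer run: longest run = 4 ✓
GC content: GC 15/19 = 78.9%, outside 39.7–62.6% ✗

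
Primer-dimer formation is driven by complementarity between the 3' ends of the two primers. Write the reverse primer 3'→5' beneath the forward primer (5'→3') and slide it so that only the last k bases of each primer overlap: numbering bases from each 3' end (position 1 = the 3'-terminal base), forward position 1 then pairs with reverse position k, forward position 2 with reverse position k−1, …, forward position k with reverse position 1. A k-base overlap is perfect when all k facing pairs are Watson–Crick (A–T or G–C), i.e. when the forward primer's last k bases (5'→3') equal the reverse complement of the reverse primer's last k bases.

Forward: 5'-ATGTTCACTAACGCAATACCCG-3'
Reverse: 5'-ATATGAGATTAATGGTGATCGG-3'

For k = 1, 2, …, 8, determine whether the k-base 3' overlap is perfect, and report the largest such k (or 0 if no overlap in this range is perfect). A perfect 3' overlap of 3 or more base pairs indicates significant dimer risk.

Last 8 bases (5'→3') — forward …AATACCCG, reverse …GTGATCGG.
Reverse complement of the reverse primer's last 8 bases: CCGATCAC; its first k bases are the reverse complement of the reverse primer's last k bases, so a perfect k-base overlap needs the forward primer's last k bases to equal them.
Comparing (forward last k vs required): k=1: G vs C ✗; k=2: CG vs CC ✗; k=3: CCG vs CCG ✓; k=4: CCCG vs CCGA ✗; k=5: ACCCG vs CCGAT ✗; k=6: TACCCG vs CCGATC ✗; k=7: ATACCCG vs CCGATCA ✗; k=8: AATACCCG vs CCGATCAC ✗.
Only k = 3 is perfect, so the longest perfect 3' overlap is 3.

Longest perfect overlap: 3 complementary base pairs; significant dimer risk (threshold 3).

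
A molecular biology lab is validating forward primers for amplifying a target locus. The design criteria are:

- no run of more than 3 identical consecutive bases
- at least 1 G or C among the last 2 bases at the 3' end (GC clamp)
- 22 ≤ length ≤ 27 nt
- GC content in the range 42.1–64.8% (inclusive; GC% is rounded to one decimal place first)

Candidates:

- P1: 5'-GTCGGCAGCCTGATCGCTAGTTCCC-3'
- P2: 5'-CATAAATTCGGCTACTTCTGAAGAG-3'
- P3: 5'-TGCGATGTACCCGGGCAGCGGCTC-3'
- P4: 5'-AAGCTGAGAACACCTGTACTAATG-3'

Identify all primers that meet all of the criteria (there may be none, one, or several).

P1 (25 nt, A=3 T=6 G=7 C=9): longest run = 3 ✓; 3' end CC has 2 G/C ✓; length 25 ✓; GC 16/25 = 64.0% ✓ — passes.
P2 (25 nt, A=8 T=7 G=5 C=5): longest run = 3 ✓; 3' end AG has 1 G/C ✓; length 25 ✓; GC 10/25 = 40.0%, outside 42.1–64.8% ✗ — fails.
P3 (24 nt, A=3 T=4 G=9 C=8): longest run = 3 ✓; 3' end TC has 1 G/C ✓; length 24 ✓; GC 17/24 = 70.8%, outside 42.1–64.8% ✗ — fails.
P4 (24 nt, A=9 T=5 G=5 C=5): longest run = 2 ✓; 3' end TG has 1 G/C ✓; length 24 ✓; GC 10/24 = 41.7%, outside 42.1–64.8% ✗ — fails.

P1 only.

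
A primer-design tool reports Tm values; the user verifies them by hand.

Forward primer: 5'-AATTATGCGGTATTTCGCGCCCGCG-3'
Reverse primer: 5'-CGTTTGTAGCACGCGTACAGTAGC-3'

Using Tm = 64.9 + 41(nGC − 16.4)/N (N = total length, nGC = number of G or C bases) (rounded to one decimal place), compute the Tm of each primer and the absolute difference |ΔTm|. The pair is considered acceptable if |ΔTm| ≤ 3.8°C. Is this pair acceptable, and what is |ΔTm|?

Forward: G+C = 14, N = 25 → Tm = 64.9 + 41·(14 − 16.4)/25 = 61.0°C.
Reverse: G+C = 13, N = 24 → Tm = 64.9 + 41·(13 − 16.4)/24 = 59.1°C.
|ΔTm| = |61.0 − 59.1| = 1.9°C, ≤ 3.8°C.

|ΔTm| = 1.9°C; the pair is acceptable.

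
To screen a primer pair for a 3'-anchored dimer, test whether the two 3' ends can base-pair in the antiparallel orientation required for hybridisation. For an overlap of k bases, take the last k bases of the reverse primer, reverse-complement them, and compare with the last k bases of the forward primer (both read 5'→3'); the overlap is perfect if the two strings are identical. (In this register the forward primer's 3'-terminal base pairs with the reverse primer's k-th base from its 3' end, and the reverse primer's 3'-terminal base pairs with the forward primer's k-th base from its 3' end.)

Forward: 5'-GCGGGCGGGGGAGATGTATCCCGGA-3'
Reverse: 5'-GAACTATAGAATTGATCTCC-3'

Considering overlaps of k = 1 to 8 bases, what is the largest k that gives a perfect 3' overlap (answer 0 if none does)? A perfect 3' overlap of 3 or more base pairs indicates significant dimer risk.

Last 8 bases (5'→3') — forward …ATCCCGGA, reverse …TGATCTCC.
Reverse complement of the reverse primer's last 8 bases: GGAGATCA; its first k bases are the reverse complement of the reverse primer's last k bases, so a perfect k-base overlap needs the forward primer's last k bases to equal them.
Comparing (forward last k vs required): k=1: A vs G ✗; k=2: GA vs GG ✗; k=3: GGA vs GGA ✓; k=4: CGGA vs GGAG ✗; k=5: CCGGA vs GGAGA ✗; k=6: CCCGGA vs GGAGAT ✗; k=7: TCCCGGA vs GGAGATC ✗; k=8: ATCCCGGA vs GGAGATCA ✗.
Only k = 3 is perfect, so the longest perfect 3' overlap is 3.

Longest perfect overlap: 3 complementary base pairs; significant dimer risk (threshold 3).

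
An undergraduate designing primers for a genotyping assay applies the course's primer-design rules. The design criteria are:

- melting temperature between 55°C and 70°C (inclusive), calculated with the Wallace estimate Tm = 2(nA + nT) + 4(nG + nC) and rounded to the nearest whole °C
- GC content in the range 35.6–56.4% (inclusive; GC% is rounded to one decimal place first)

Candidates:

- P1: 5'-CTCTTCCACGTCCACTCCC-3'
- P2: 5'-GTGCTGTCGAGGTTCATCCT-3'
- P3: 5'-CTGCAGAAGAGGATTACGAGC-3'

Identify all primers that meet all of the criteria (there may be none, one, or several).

P1 (19 nt, A=2 T=5 G=1 C=11): Tm = 2·7 + 4·12 = 62°C ✓; GC 12/19 = 63.2%, outside 35.6–56.4% ✗ — fails.
P2 (20 nt, A=2 T=7 G=6 C=5): Tm = 2·9 + 4·11 = 62°C ✓; GC 11/20 = 55.0% ✓ — passes.
P3 (21 nt, A=7 T=3 G=7 C=4): Tm = 2·10 + 4·11 = 64°C ✓; GC 11/21 = 52.4% ✓ — passes.

P2 and P3.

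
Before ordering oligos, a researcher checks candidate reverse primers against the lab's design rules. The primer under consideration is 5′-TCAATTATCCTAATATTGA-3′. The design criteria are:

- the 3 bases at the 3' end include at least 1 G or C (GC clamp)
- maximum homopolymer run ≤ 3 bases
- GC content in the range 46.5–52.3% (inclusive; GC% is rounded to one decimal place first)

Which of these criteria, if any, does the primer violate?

Fails: GC content.

Base counts: A=7, T=8, G=1, C=3 (length 19).
GC clamp: 3' end TGA has 1 G/C ✓
homopolymer run: longest run = 2 ✓
GC content: GC 4/19 = 21.1%, outside 46.5–52.3% ✗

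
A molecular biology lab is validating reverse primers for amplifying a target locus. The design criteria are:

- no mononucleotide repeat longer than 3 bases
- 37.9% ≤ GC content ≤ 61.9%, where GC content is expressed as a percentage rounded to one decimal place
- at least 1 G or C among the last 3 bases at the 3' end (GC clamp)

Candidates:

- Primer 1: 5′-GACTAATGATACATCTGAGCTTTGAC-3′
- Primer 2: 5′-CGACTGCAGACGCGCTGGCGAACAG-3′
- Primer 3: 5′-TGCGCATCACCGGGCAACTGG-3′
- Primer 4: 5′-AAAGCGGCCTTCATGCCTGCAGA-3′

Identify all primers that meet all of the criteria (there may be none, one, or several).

Primer 1 and Primer 4.

Primer 1 (26 nt, A=8 T=8 G=5 C=5): longest run = 3 ✓; GC 10/26 = 38.5% ✓; 3' end GAC has 2 G/C ✓ — passes.
Primer 2 (25 nt, A=6 T=2 G=9 C=8): longest run = 2 ✓; GC 17/25 = 68.0%, outside 37.9–61.9% ✗; 3' end CAG has 2 G/C ✓ — fails.
Primer 3 (21 nt, A=4 T=3 G=7 C=7): longest run = 3 ✓; GC 14/21 = 66.7%, outside 37.9–61.9% ✗; 3' end TGG has 2 G/C ✓ — fails.
Primer 4 (23 nt, A=6 T=4 G=6 C=7): longest run = 3 ✓; GC 13/23 = 56.5% ✓; 3' end AGA has 1 G/C ✓ — passes.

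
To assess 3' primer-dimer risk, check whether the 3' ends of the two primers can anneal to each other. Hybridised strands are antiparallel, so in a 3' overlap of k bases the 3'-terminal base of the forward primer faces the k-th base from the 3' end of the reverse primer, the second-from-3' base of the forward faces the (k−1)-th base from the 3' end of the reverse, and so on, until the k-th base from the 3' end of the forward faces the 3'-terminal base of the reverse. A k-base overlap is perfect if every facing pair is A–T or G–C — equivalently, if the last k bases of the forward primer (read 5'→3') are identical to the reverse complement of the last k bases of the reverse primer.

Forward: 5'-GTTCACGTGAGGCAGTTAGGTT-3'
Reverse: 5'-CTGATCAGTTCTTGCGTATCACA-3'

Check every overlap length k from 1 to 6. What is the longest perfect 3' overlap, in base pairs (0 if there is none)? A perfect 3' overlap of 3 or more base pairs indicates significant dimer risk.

Last 6 bases (5'→3') — forward …TAGGTT, reverse …ATCACA.
Reverse complement of the reverse primer's last 6 bases: TGTGAT; its first k bases are the reverse complement of the reverse primer's last k bases, so a perfect k-base overlap needs the forward primer's last k bases to equal them.
Comparing (forward last k vs required): k=1: T vs T ✓; k=2: TT vs TG ✗; k=3: GTT vs TGT ✗; k=4: GGTT vs TGTG ✗; k=5: AGGTT vs TGTGA ✗; k=6: TAGGTT vs TGTGAT ✗.
Only k = 1 is perfect, so the longest perfect 3' overlap is 1.

Longest perfect overlap: 1 complementary base pair; below the dimer-risk threshold (threshold 3).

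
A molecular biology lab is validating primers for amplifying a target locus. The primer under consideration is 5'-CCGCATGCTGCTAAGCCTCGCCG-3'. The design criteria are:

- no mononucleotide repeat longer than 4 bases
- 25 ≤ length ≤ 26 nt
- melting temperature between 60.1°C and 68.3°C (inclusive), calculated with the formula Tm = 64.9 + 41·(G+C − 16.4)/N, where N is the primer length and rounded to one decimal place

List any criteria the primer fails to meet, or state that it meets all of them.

Fails: length.

Base counts: A=3, T=4, G=6, C=10 (length 23).
homopolymer run: longest run = 2 ✓
length: length 23, outside 25–26 ✗
Tm: Tm = 64.9 + 41·(16 − 16.4)/23 = 64.2°C ✓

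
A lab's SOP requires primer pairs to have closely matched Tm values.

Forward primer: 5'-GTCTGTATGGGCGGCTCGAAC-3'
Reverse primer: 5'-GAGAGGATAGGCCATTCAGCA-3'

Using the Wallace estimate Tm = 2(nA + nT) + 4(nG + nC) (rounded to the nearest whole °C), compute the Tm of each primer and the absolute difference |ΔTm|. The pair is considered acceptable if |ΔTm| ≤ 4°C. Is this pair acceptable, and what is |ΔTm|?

Forward: A=3 T=5 G=8 C=5 → Tm = 2·8 + 4·13 = 68°C.
Reverse: A=7 T=3 G=7 C=4 → Tm = 2·10 + 4·11 = 64°C.
|ΔTm| = |68 − 64| = 4°C, ≤ 4°C.

|ΔTm| = 4°C; the pair is acceptable.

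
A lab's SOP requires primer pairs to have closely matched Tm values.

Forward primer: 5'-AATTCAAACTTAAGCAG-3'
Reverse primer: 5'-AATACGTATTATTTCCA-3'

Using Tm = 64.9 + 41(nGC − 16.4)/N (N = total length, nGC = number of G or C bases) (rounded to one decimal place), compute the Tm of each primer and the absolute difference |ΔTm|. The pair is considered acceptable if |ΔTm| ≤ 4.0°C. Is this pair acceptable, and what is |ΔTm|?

Forward: G+C = 5, N = 17 → Tm = 64.9 + 41·(5 − 16.4)/17 = 37.4°C.
Reverse: G+C = 4, N = 17 → Tm = 64.9 + 41·(4 − 16.4)/17 = 35.0°C.
|ΔTm| = |37.4 − 35.0| = 2.4°C, ≤ 4.0°C.

|ΔTm| = 2.4°C; the pair is acceptable.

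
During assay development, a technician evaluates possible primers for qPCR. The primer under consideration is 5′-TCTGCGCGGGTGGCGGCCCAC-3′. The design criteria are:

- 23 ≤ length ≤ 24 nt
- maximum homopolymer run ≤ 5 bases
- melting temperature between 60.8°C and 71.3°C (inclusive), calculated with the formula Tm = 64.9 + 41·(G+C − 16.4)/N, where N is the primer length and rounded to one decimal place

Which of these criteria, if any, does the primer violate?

Base counts: A=1, T=3, G=9, C=8 (length 21).
length: length 21, outside 23–24 ✗
homopolymer run: longest run = 3 ✓
Tm: Tm = 64.9 + 41·(17 − 16.4)/21 = 66.1°C ✓

Fails: length.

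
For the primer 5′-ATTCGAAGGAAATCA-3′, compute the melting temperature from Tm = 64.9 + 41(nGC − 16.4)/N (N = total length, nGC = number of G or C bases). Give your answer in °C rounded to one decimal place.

33.7°C

Base counts: A=7, T=3, G=3, C=2; G+C = 5, N = 15.
Tm = 64.9 + 41·(5 − 16.4)/15 = 64.9 + -467.40/15 = 33.7°C.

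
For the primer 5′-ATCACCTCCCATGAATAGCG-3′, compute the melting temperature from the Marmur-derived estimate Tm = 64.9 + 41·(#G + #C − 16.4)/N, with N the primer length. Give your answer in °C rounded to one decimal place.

Base counts: A=6, T=4, G=3, C=7; G+C = 10, N = 20.
Tm = 64.9 + 41·(10 − 16.4)/20 = 64.9 + -262.40/20 = 51.8°C.

51.8°C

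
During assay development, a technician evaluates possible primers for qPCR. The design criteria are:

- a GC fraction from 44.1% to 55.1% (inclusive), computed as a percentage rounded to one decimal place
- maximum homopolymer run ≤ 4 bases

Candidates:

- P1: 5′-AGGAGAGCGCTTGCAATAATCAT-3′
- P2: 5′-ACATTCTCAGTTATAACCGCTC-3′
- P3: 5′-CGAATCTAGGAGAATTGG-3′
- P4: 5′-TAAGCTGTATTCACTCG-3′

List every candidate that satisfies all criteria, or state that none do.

P3 only.

P1 (23 nt, A=8 T=5 G=6 C=4): GC 10/23 = 43.5%, outside 44.1–55.1% ✗; longest run = 2 ✓ — fails.
P2 (22 nt, A=6 T=7 G=2 C=7): GC 9/22 = 40.9%, outside 44.1–55.1% ✗; longest run = 2 ✓ — fails.
P3 (18 nt, A=6 T=4 G=6 C=2): GC 8/18 = 44.4% ✓; longest run = 2 ✓ — passes.
P4 (17 nt, A=4 T=6 G=3 C=4): GC 7/17 = 41.2%, outside 44.1–55.1% ✗; longest run = 2 ✓ — fails.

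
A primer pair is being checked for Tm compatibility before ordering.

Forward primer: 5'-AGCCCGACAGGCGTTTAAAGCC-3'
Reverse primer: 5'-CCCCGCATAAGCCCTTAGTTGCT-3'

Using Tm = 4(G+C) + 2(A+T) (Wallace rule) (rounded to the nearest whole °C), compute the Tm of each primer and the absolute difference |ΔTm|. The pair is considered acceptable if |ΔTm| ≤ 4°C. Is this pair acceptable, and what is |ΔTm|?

Forward: A=6 T=3 G=6 C=7 → Tm = 2·9 + 4·13 = 70°C.
Reverse: A=4 T=6 G=4 C=9 → Tm = 2·10 + 4·13 = 72°C.
|ΔTm| = |70 − 72| = 2°C, ≤ 4°C.

|ΔTm| = 2°C; the pair is acceptable.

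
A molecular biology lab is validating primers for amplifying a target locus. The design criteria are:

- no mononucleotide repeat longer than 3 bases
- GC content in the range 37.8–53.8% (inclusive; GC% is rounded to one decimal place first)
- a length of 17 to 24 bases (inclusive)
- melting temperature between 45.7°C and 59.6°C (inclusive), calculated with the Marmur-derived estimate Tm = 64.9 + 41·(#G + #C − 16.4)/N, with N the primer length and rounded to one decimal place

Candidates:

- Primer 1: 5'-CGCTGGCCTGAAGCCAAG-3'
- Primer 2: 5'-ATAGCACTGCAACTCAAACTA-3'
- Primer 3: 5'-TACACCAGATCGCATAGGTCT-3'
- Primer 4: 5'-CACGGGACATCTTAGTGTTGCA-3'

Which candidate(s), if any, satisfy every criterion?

Primer 2, Primer 3 and Primer 4.

Primer 1 (18 nt, A=4 T=2 G=6 C=6): longest run = 2 ✓; GC 12/18 = 66.7%, outside 37.8–53.8% ✗; length 18 ✓; Tm = 64.9 + 41·(12 − 16.4)/18 = 54.9°C ✓ — fails.
Primer 2 (21 nt, A=9 T=4 G=2 C=6): longest run = 3 ✓; GC 8/21 = 38.1% ✓; length 21 ✓; Tm = 64.9 + 41·(8 − 16.4)/21 = 48.5°C ✓ — passes.
Primer 3 (21 nt, A=6 T=5 G=4 C=6): longest run = 2 ✓; GC 10/21 = 47.6% ✓; length 21 ✓; Tm = 64.9 + 41·(10 − 16.4)/21 = 52.4°C ✓ — passes.
Primer 4 (22 nt, A=5 T=6 G=6 C=5): longest run = 3 ✓; GC 11/22 = 50.0% ✓; length 22 ✓; Tm = 64.9 + 41·(11 − 16.4)/22 = 54.8°C ✓ — passes.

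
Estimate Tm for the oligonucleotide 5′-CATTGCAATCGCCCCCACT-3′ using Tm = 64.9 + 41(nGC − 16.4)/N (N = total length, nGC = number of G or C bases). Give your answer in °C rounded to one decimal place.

Base counts: A=4, T=4, G=2, C=9; G+C = 11, N = 19.
Tm = 64.9 + 41·(11 − 16.4)/19 = 64.9 + -221.40/19 = 53.2°C.

53.2°C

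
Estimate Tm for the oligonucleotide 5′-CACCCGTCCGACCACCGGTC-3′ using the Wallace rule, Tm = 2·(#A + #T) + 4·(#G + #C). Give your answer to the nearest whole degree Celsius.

Base counts: A=3, T=2, G=4, C=11 (length 20).
Tm = 2·(3+2) + 4·(4+11) = 2·5 + 4·15 = 10 + 60 = 70°C.

70°C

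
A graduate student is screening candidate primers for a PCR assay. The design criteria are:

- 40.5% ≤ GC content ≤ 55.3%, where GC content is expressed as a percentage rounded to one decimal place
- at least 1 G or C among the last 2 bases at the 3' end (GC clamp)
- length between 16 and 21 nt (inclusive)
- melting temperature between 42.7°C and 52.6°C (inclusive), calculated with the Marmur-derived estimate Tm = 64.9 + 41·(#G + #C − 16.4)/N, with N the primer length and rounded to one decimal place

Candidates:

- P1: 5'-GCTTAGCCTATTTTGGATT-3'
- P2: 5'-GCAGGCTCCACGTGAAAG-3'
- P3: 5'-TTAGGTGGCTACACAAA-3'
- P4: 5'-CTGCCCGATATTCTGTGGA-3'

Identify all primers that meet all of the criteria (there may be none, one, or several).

P1 (19 nt, A=3 T=9 G=4 C=3): GC 7/19 = 36.8%, outside 40.5–55.3% ✗; 3' end TT has 0 G/C, need ≥1 ✗; length 19 ✓; Tm = 64.9 + 41·(7 − 16.4)/19 = 44.6°C ✓ — fails.
P2 (18 nt, A=5 T=2 G=6 C=5): GC 11/18 = 61.1%, outside 40.5–55.3% ✗; 3' end AG has 1 G/C ✓; length 18 ✓; Tm = 64.9 + 41·(11 − 16.4)/18 = 52.6°C ✓ — fails.
P3 (17 nt, A=6 T=4 G=4 C=3): GC 7/17 = 41.2% ✓; 3' end AA has 0 G/C, need ≥1 ✗; length 17 ✓; Tm = 64.9 + 41·(7 − 16.4)/17 = 42.2°C, outside 42.7–52.6°C ✗ — fails.
P4 (19 nt, A=3 T=6 G=5 C=5): GC 10/19 = 52.6% ✓; 3' end GA has 1 G/C ✓; length 19 ✓; Tm = 64.9 + 41·(10 − 16.4)/19 = 51.1°C ✓ — passes.

P4 only.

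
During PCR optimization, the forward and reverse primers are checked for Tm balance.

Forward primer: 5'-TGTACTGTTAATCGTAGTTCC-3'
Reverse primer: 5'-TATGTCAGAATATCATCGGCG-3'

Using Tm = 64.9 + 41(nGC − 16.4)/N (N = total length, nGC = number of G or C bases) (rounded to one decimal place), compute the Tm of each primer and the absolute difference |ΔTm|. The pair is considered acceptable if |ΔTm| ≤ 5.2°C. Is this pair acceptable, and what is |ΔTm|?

|ΔTm| = 2.0°C; the pair is acceptable.

Forward: G+C = 8, N = 21 → Tm = 64.9 + 41·(8 − 16.4)/21 = 48.5°C.
Reverse: G+C = 9, N = 21 → Tm = 64.9 + 41·(9 − 16.4)/21 = 50.5°C.
|ΔTm| = |48.5 − 50.5| = 2.0°C, ≤ 5.2°C.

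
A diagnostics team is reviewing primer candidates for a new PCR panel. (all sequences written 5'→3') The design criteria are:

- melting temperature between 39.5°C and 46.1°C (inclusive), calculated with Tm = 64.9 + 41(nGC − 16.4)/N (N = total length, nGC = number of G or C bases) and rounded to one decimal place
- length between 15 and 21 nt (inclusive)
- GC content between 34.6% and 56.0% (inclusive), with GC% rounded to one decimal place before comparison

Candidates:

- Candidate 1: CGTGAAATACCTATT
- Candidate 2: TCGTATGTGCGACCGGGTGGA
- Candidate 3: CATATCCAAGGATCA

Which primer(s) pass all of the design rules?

None of the candidates satisfy all criteria.

Candidate 1 (15 nt, A=5 T=5 G=2 C=3): Tm = 64.9 + 41·(5 − 16.4)/15 = 33.7°C, outside 39.5–46.1°C ✗; length 15 ✓; GC 5/15 = 33.3%, outside 34.6–56.0% ✗ — fails.
Candidate 2 (21 nt, A=3 T=5 G=9 C=4): Tm = 64.9 + 41·(13 − 16.4)/21 = 58.3°C, outside 39.5–46.1°C ✗; length 21 ✓; GC 13/21 = 61.9%, outside 34.6–56.0% ✗ — fails.
Candidate 3 (15 nt, A=6 T=3 G=2 C=4): Tm = 64.9 + 41·(6 − 16.4)/15 = 36.5°C, outside 39.5–46.1°C ✗; length 15 ✓; GC 6/15 = 40.0% ✓ — fails.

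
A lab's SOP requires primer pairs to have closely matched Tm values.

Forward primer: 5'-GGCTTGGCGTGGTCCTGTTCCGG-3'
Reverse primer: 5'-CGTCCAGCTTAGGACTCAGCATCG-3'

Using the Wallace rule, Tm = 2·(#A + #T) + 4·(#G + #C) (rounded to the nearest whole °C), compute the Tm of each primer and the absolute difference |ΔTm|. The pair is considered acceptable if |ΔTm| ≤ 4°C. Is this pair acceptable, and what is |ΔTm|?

Forward: A=0 T=7 G=10 C=6 → Tm = 2·7 + 4·16 = 78°C.
Reverse: A=5 T=5 G=6 C=8 → Tm = 2·10 + 4·14 = 76°C.
|ΔTm| = |78 − 76| = 2°C, ≤ 4°C.

|ΔTm| = 2°C; the pair is acceptable.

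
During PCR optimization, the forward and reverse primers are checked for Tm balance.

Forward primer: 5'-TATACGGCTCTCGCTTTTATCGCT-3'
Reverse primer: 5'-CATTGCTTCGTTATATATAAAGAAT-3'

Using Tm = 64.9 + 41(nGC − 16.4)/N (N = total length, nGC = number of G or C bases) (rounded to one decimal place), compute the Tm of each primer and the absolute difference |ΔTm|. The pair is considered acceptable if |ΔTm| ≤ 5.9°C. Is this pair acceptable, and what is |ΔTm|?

|ΔTm| = 7.9°C; the pair is not acceptable.

Forward: G+C = 11, N = 24 → Tm = 64.9 + 41·(11 − 16.4)/24 = 55.7°C.
Reverse: G+C = 6, N = 25 → Tm = 64.9 + 41·(6 − 16.4)/25 = 47.8°C.
|ΔTm| = |55.7 − 47.8| = 7.9°C, > 5.9°C.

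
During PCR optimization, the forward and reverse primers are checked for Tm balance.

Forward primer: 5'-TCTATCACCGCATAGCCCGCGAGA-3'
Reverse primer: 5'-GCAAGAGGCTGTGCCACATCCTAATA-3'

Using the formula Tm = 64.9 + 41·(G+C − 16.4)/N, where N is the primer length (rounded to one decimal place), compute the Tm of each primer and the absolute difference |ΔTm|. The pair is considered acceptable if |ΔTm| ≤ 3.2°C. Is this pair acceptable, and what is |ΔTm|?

Forward: G+C = 14, N = 24 → Tm = 64.9 + 41·(14 − 16.4)/24 = 60.8°C.
Reverse: G+C = 13, N = 26 → Tm = 64.9 + 41·(13 − 16.4)/26 = 59.5°C.
|ΔTm| = |60.8 − 59.5| = 1.3°C, ≤ 3.2°C.

|ΔTm| = 1.3°C; the pair is acceptable.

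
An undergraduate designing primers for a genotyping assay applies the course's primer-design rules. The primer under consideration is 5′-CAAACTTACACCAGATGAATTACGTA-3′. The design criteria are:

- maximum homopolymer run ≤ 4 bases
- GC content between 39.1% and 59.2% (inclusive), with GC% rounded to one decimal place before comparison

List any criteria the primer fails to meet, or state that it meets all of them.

Fails: GC content.

Base counts: A=11, T=6, G=3, C=6 (length 26).
homopolymer run: longest run = 3 ✓
GC content: GC 9/26 = 34.6%, outside 39.1–59.2% ✗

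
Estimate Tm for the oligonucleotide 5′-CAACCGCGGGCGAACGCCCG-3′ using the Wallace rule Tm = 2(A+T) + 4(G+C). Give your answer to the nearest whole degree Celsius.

72°C

Base counts: A=4, T=0, G=7, C=9 (length 20).
Tm = 2·(4+0) + 4·(7+9) = 2·4 + 4·16 = 8 + 64 = 72°C.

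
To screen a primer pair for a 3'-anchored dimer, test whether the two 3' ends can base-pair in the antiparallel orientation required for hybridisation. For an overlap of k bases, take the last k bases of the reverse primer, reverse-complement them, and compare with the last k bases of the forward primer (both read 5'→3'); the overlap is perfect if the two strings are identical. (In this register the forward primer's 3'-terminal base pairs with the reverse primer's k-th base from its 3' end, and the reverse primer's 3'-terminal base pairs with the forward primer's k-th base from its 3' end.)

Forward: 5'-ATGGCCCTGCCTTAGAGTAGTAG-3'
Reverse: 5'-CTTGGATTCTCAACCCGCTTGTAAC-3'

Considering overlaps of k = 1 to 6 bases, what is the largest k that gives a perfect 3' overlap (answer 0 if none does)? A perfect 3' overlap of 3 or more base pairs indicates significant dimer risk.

Longest perfect overlap: 1 complementary base pair; below the dimer-risk threshold (threshold 3).

Last 6 bases (5'→3') — forward …TAGTAG, reverse …TGTAAC.
Reverse complement of the reverse primer's last 6 bases: GTTACA; its first k bases are the reverse complement of the reverse primer's last k bases, so a perfect k-base overlap needs the forward primer's last k bases to equal them.
Comparing (forward last k vs required): k=1: G vs G ✓; k=2: AG vs GT ✗; k=3: TAG vs GTT ✗; k=4: GTAG vs GTTA ✗; k=5: AGTAG vs GTTAC ✗; k=6: TAGTAG vs GTTACA ✗.
Only k = 1 is perfect, so the longest perfect 3' overlap is 1.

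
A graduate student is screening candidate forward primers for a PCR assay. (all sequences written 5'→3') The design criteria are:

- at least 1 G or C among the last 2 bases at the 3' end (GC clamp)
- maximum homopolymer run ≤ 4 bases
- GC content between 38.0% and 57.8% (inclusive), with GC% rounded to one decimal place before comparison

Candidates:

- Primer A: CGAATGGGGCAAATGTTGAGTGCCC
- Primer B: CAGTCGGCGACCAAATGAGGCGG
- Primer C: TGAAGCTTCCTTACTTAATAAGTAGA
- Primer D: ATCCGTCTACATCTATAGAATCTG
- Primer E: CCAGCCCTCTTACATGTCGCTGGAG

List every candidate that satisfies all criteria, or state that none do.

Primer A (25 nt, A=6 T=5 G=9 C=5): 3' end CC has 2 G/C ✓; longest run = 4 ✓; GC 14/25 = 56.0% ✓ — passes.
Primer B (23 nt, A=6 T=2 G=9 C=6): 3' end GG has 2 G/C ✓; longest run = 3 ✓; GC 15/23 = 65.2%, outside 38.0–57.8% ✗ — fails.
Primer C (26 nt, A=9 T=9 G=4 C=4): 3' end GA has 1 G/C ✓; longest run = 2 ✓; GC 8/26 = 30.8%, outside 38.0–57.8% ✗ — fails.
Primer D (24 nt, A=7 T=8 G=3 C=6): 3' end TG has 1 G/C ✓; longest run = 2 ✓; GC 9/24 = 37.5%, outside 38.0–57.8% ✗ — fails.
Primer E (25 nt, A=4 T=6 G=6 C=9): 3' end AG has 1 G/C ✓; longest run = 3 ✓; GC 15/25 = 60.0%, outside 38.0–57.8% ✗ — fails.

Primer A only.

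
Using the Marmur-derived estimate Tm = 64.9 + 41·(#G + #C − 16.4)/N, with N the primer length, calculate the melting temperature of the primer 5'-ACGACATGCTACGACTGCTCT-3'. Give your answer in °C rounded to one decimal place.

54.4°C

Base counts: A=5, T=5, G=4, C=7; G+C = 11, N = 21.
Tm = 64.9 + 41·(11 − 16.4)/21 = 64.9 + -221.40/21 = 54.4°C.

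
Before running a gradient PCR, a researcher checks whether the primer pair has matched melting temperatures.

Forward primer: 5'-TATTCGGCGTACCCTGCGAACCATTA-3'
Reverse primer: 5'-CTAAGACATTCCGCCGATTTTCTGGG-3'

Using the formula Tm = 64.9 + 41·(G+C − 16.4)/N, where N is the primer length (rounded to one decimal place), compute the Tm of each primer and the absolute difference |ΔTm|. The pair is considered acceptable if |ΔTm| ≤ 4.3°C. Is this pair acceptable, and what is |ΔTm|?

Forward: G+C = 13, N = 26 → Tm = 64.9 + 41·(13 − 16.4)/26 = 59.5°C.
Reverse: G+C = 13, N = 26 → Tm = 64.9 + 41·(13 − 16.4)/26 = 59.5°C.
|ΔTm| = |59.5 − 59.5| = 0.0°C, ≤ 4.3°C.

|ΔTm| = 0.0°C; the pair is acceptable.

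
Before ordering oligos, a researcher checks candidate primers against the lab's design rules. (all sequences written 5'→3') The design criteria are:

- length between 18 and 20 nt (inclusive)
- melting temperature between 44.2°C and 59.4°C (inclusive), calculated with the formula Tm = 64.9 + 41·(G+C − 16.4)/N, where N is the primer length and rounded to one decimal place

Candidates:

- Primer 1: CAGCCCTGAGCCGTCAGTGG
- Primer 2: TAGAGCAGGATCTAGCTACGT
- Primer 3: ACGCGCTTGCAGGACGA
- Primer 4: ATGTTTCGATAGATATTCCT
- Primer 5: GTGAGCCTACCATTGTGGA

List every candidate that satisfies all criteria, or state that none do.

Primer 5 only.

Primer 1 (20 nt, A=3 T=3 G=7 C=7): length 20 ✓; Tm = 64.9 + 41·(14 − 16.4)/20 = 60.0°C, outside 44.2–59.4°C ✗ — fails.
Primer 2 (21 nt, A=6 T=5 G=6 C=4): length 21, outside 18–20 ✗; Tm = 64.9 + 41·(10 − 16.4)/21 = 52.4°C ✓ — fails.
Primer 3 (17 nt, A=4 T=2 G=6 C=5): length 17, outside 18–20 ✗; Tm = 64.9 + 41·(11 − 16.4)/17 = 51.9°C ✓ — fails.
Primer 4 (20 nt, A=5 T=9 G=3 C=3): length 20 ✓; Tm = 64.9 + 41·(6 − 16.4)/20 = 43.6°C, outside 44.2–59.4°C ✗ — fails.
Primer 5 (19 nt, A=4 T=5 G=6 C=4): length 19 ✓; Tm = 64.9 + 41·(10 − 16.4)/19 = 51.1°C ✓ — passes.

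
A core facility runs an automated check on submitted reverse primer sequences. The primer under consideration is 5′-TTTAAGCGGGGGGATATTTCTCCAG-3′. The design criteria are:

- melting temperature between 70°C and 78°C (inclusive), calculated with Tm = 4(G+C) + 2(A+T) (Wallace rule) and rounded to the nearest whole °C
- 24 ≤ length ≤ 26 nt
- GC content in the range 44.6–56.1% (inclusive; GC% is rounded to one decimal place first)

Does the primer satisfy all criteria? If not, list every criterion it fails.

Meets all criteria.

Base counts: A=5, T=8, G=8, C=4 (length 25).
Tm: Tm = 2·13 + 4·12 = 74°C ✓
length: length 25 ✓
GC content: GC 12/25 = 48.0% ✓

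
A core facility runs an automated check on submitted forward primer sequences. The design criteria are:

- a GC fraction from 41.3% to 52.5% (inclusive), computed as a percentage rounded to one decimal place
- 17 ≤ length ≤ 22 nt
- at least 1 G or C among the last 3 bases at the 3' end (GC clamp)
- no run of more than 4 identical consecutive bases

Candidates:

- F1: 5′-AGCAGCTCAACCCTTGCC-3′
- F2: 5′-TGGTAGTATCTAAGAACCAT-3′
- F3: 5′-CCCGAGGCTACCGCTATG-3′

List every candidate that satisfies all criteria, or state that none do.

None of the candidates satisfy all criteria.

F1 (18 nt, A=4 T=3 G=3 C=8): GC 11/18 = 61.1%, outside 41.3–52.5% ✗; length 18 ✓; 3' end GCC has 3 G/C ✓; longest run = 3 ✓ — fails.
F2 (20 nt, A=7 T=6 G=4 C=3): GC 7/20 = 35.0%, outside 41.3–52.5% ✗; length 20 ✓; 3' end CAT has 1 G/C ✓; longest run = 2 ✓ — fails.
F3 (18 nt, A=3 T=3 G=5 C=7): GC 12/18 = 66.7%, outside 41.3–52.5% ✗; length 18 ✓; 3' end ATG has 1 G/C ✓; longest run = 3 ✓ — fails.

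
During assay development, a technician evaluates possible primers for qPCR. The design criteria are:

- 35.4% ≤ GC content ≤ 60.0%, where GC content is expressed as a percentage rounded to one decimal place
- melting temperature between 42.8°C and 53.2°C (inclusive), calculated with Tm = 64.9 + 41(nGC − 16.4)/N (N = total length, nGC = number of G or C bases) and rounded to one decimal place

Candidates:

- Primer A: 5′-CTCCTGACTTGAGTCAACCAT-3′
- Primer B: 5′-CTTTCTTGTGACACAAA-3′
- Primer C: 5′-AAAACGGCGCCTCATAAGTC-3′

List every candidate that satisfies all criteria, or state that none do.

Primer A and Primer C.

Primer A (21 nt, A=5 T=6 G=3 C=7): GC 10/21 = 47.6% ✓; Tm = 64.9 + 41·(10 − 16.4)/21 = 52.4°C ✓ — passes.
Primer B (17 nt, A=5 T=6 G=2 C=4): GC 6/17 = 35.3%, outside 35.4–60.0% ✗; Tm = 64.9 + 41·(6 − 16.4)/17 = 39.8°C, outside 42.8–53.2°C ✗ — fails.
Primer C (20 nt, A=7 T=3 G=4 C=6): GC 10/20 = 50.0% ✓; Tm = 64.9 + 41·(10 − 16.4)/20 = 51.8°C ✓ — passes.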